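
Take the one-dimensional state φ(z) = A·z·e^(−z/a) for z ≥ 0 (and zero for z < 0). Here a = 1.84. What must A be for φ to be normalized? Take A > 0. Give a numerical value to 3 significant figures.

The normalization condition is ∫|φ|² dz = 1 from 0 to ∞.
∫|φ|² dz = A²·(a^3/4).
Hence A² = 1/[a^3/4].
Substituting a = 1.84 gives A² = 0.6421, so A = 0.8013.

A ≈ 0.801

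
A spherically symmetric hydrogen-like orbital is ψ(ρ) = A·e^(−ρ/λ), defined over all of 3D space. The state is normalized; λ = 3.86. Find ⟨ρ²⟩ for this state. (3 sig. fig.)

⟨ρ^2⟩ ≈ 44.7

The expectation value is the |ψ|²-weighted average of ρ^2: ∫ ρ^2|ψ|² 4πρ² dρ.
With ∫₀^∞ ρ^4 e^(−αρ) dρ = 4!/α^5, the ratio of the moment integral to the normalization integral gives ⟨ρ²⟩ = 3·λ^2.
Putting λ = 3.86 gives 44.70.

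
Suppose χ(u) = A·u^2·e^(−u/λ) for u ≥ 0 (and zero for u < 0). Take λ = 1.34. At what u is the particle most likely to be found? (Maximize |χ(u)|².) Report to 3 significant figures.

u ≈ 2.68

Differentiate |χ(u)|² with respect to u and set to zero.
This gives u = 2·λ.
With λ = 1.34, the most probable position is 2.680.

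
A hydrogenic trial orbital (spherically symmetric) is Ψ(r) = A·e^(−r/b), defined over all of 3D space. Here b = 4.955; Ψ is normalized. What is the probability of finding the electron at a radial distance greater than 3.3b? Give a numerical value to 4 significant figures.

P ≈ 0.03997

With dV = 4πr²dr, the probability is ∫|Ψ|² dV over r > 3.3b.
The full normalization integral is A²·[π·b^3] = 1, fixing A².
Substituting u = r/b, A², 4π and the length scale all cancel in the ratio: P = ∫_{3.3}^{∞} u^2·e^(-2·u) du / ∫_{0}^{∞} u^2·e^(-2·u) du.
With ∫ u^2·e^(-2·u) du = -(2·u^2 + 2·u + 1)·e^(-2·u)/4 + C, the region integral is 1469·e^(-33/5)/200 and the full one is 1/4.
This evaluates to P = 0.039968.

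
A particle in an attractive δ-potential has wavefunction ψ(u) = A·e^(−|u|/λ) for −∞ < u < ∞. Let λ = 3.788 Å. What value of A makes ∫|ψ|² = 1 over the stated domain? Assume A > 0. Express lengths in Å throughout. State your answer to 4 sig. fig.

Normalization requires ∫|ψ|² du = 1, integrated from −∞ to ∞.
With ∫₀^∞ u^0 e^(−αu) du = 0!/α^1, carrying out the integral gives A² · λ.
So A² = (λ)^(−1).
Plugging in λ = 3.788 yields A = 0.51380.

A ≈ 0.5138 Å^(-1/2)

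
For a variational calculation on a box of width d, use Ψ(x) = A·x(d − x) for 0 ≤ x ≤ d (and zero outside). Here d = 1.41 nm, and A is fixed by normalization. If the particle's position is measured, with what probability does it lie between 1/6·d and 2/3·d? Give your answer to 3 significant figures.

P ≈ 0.755

The probability is P = ∫ |Ψ|² dx over [1/6·d, 2/3·d].
Since A² = 1/(d^5/30), this is the region integral divided by the full normalization integral.
In terms of u = x/d (A² and the length scale cancel between numerator and denominator), P = [∫_{1/6}^{2/3} u^2·(1 - u)^2 du] / [∫_{0}^{1} u^2·(1 - u)^2 du].
With ∫ u^2·(1 - u)^2 du = u^3·(6·u^2 - 15·u + 10)/30 + C, the region integral is 163/6480 and the full one is 1/30.
Evaluating gives P = 163/216.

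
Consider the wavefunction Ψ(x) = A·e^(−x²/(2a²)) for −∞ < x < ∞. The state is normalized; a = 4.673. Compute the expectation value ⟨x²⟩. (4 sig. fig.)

⟨x^2⟩ ≈ 10.92

⟨x²⟩ = ∫ x^2 |Ψ|² dx over the full domain.
Since the A² factors cancel between numerator and denominator, ⟨x²⟩ = a^2/2.
With a = 4.673, ⟨x^2⟩ = 10.918.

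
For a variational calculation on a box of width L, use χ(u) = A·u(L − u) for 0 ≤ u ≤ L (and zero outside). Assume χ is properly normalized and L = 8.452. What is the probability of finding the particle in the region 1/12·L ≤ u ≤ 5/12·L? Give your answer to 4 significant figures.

P ≈ 0.3415

The probability is P = ∫ |χ|² du over [1/12·L, 5/12·L].
The normalization integral ∫|χ|²du over the whole domain equals L^5/30·A², and A² cancels in the ratio.
Substituting t = u/L, A² and the length scale cancel in the ratio: P = ∫_{1/12}^{5/12} t^2·(1 - t)^2 dt / ∫_{0}^{1} t^2·(1 - t)^2 dt.
Using ∫ t^2·(1 - t)^2 dt = t^3·(6·t^2 - 15·t + 10)/30, the numerator is ≈ 0.0113844 and the denominator is 1/30.
This works out to P = 0.34153.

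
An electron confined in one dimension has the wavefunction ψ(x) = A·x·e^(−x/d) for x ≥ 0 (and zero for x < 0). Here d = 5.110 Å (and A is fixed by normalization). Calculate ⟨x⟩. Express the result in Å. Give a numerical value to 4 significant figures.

⟨x⟩ ≈ 7.665 Å

The expectation value is the |ψ|²-weighted average of x: ∫ x|ψ|² dx.
Recall ∫₀^∞ x^m e^(−x/β) dx = m!·β^(m+1), the ratio of the moment integral to the normalization integral gives ⟨x⟩ = 3·d/2.
Putting d = 5.110 gives 7.6650.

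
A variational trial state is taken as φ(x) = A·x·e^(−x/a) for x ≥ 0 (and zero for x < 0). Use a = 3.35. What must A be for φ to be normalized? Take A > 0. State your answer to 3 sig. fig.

A ≈ 0.326

The normalization condition is ∫|φ|² dx = 1 from 0 to ∞.
Using ∫₀^∞ xⁿ e^(−αx) dx = n!/αⁿ⁺¹, ∫|φ|² dx = A²·(a^3/4).
So A² = (a^3/4)^(−1).
With a = 3.35: A² = 0.1064 and A = 0.3262.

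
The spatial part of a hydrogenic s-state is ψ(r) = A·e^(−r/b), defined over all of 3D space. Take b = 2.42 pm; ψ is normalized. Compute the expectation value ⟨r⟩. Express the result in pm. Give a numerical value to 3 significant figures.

⟨r⟩ ≈ 3.63 pm

The expectation value is the |ψ|²-weighted average of r: ∫ r|ψ|² 4πr² dr.
Using ∫₀^∞ rⁿ e^(−αr) dr = n!/αⁿ⁺¹, the ratio of the moment integral to the normalization integral gives ⟨r⟩ = 3·b/2.
With b = 2.42, ⟨r⟩ = 3.630.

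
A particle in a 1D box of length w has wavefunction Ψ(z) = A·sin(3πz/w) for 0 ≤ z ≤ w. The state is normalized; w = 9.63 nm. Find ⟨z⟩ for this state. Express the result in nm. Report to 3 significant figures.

⟨z⟩ ≈ 4.82 nm

The expectation value is the |Ψ|²-weighted average of z: ∫ z|Ψ|² dz.
With ∫₀^w sin²(nπz/w) dz = w/2, evaluating both integrals, ⟨z⟩ = w/2.
With w = 9.63, ⟨z⟩ = 4.815.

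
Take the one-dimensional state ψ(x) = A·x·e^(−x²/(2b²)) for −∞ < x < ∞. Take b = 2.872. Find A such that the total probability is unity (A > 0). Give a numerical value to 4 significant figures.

Require ∫ |ψ|² dx = 1 over the whole domain.
With ψ = A·x·e^(−x²/(2b²)), the integral evaluates to A²·[√(π)·b^3/2].
Hence A² = 1/[√(π)·b^3/2].
With b = 2.872: A² = 0.047632 and A = 0.21825.

A ≈ 0.2182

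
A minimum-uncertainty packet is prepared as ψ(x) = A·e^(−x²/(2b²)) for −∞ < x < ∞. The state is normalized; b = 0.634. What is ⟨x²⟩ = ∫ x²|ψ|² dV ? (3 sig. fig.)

⟨x^2⟩ ≈ 0.201

By definition ⟨x²⟩ = ∫ x^2 |ψ(x)|² dx.
With ∫_{−∞}^{∞} x^(2m) e^(−αx²) dx = (2m−1)!!·√π / (2^m α^(m+1/2)), evaluating both integrals, ⟨x²⟩ = b^2/2.
Putting b = 0.634 gives 0.2010.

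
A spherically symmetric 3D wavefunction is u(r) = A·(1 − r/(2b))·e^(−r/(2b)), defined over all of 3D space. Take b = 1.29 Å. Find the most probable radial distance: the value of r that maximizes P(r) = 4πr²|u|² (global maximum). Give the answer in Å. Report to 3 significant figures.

r ≈ 6.75 Å

Set d/dr [P(r) = 4πr²|u|²] = 0 and solve for r > 0.
This gives r = b·(√(5) + 3).
With b = 1.29, the most probable radial distance is 6.755 Å.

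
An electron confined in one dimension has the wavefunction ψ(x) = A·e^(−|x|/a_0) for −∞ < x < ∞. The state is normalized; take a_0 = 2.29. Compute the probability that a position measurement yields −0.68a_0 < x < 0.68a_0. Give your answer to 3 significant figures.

P ≈ 0.743

P = ∫_{−0.68a_0}^{0.68a_0} |ψ(x)|² dx.
The normalization integral ∫|ψ|²dx over the whole domain equals a_0·A², and A² cancels in the ratio.
By symmetry take twice the x ≥ 0 contribution in numerator and denominator; the 2's cancel. In terms of u = x/a_0 (A² and the length scale cancel between numerator and denominator), P = [∫_{0}^{0.68} e^(-2·u) du] / [∫_{0}^{∞} e^(-2·u) du].
An antiderivative of e^(-2·u) is -e^(-2·u)/2; evaluating from 0 to 0.68 gives 1/2 - e^(-34/25)/2, while the full integral is 1/2.
This works out to P = 0.7433.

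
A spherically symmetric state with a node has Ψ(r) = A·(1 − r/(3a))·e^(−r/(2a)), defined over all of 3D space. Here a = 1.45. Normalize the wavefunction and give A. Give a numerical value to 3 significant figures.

We need A² ∫|f|² 4πr² dr = 1, taking the integral from 0 to ∞.
(Spherical symmetry: dV = 4πr² dr.)
Recall ∫₀^∞ r^m e^(−r/β) dr = m!·β^(m+1), ∫|Ψ|² 4πr² dr = A²·(8·π·a^3/3).
Hence A² = 1/[8·π·a^3/3].
Plugging in a = 1.45 yields A = 0.1979.

A ≈ 0.198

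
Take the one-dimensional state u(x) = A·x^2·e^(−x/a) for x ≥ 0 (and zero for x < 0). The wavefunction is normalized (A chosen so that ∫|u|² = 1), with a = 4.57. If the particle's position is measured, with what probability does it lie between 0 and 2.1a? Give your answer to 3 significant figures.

P ≈ 0.410

|u|² is the probability density, so P = ∫_{0}^{2.1a} |u|² dx.
With A² fixed by ∫|u|² = 1, i.e. A² = (3·a^5/4)^(−1), substitute and integrate.
Let t = x/a; then A² and the length scale cancel, so P = ∫_{0}^{2.1} t^4·e^(-2·t) dt ÷ ∫_{0}^{∞} t^4·e^(-2·t) dt.
With ∫ t^4·e^(-2·t) dt = -(t^4/2 + t^3 + 3·t^2/2 + 3·t/2 + 3/4)·e^(-2·t) + C, the region integral is ≈ 0.30763 and the full one is 3/4.
This works out to P = 0.4102.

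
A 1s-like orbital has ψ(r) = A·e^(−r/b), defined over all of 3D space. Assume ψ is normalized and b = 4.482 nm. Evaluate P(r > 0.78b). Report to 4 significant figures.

P ≈ 0.7936

With dV = 4πr²dr, the probability is ∫|ψ|² dV over r > 0.78b.
The full normalization integral is A²·[π·b^3] = 1, fixing A².
Substituting u = r/b, A², 4π and the length scale all cancel in the ratio: P = ∫_{0.78}^{∞} u^2·e^(-2·u) du / ∫_{0}^{∞} u^2·e^(-2·u) du.
An antiderivative of u^2·e^(-2·u) is -(2·u^2 + 2·u + 1)·e^(-2·u)/4; evaluating from 0.78 to ∞ gives 4721·e^(-39/25)/5000, while the full integral is 1/4.
This evaluates to P = 0.79364.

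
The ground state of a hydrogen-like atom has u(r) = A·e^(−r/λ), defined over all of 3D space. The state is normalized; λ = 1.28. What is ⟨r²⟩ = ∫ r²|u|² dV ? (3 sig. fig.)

⟨r^2⟩ ≈ 4.92

By definition ⟨r²⟩ = ∫ r^2 |u(r)|² 4πr² dr.
Recall ∫₀^∞ r^m e^(−r/β) dr = m!·β^(m+1), evaluating both integrals, ⟨r²⟩ = 3·λ^2.
With λ = 1.28, ⟨r^2⟩ = 4.915.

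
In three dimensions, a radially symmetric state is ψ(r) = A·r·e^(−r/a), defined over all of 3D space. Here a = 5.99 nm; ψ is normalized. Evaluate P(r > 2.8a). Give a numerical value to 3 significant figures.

P = ∫ |ψ|² 4πr² dr over r > 2.8a.
The full normalization integral is A²·[3·π·a^5] = 1, fixing A².
Let u = r/a; then A², 4π and the length scale all cancel, so P = ∫_{2.8}^{∞} u^4·e^(-2·u) du ÷ ∫_{0}^{∞} u^4·e^(-2·u) du.
An antiderivative of u^4·e^(-2·u) is -(u^4/2 + u^3 + 3·u^2/2 + 3·u/2 + 3/4)·e^(-2·u); evaluating from 2.8 to ∞ gives ≈ 0.25661, while the full integral is 3/4.
This evaluates to P = 0.3422.

P ≈ 0.342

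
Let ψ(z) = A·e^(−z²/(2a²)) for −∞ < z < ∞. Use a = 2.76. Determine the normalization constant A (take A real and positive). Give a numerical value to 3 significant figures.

The normalization condition is ∫|ψ|² dz = 1 from −∞ to ∞.
The integral (without the A² prefactor) comes out to √(π)·a.
Plugging in a = 2.76 yields A = 0.4521.

A ≈ 0.452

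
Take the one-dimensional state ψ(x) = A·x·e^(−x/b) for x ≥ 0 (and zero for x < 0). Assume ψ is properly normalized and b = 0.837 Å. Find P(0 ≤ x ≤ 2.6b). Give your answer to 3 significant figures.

P ≈ 0.891

|ψ|² is the probability density, so P = ∫_{0}^{2.6b} |ψ|² dx.
With A² fixed by ∫|ψ|² = 1, i.e. A² = (b^3/4)^(−1), substitute and integrate.
Substituting u = x/b, A² and the length scale cancel in the ratio: P = ∫_{0}^{2.6} u^2·e^(-2·u) du / ∫_{0}^{∞} u^2·e^(-2·u) du.
Using ∫ u^2·e^(-2·u) du = -(2·u^2 + 2·u + 1)·e^(-2·u)/4, the numerator is 1/4 - 493·e^(-26/5)/100 and the denominator is 1/4.
This works out to P = 0.8912.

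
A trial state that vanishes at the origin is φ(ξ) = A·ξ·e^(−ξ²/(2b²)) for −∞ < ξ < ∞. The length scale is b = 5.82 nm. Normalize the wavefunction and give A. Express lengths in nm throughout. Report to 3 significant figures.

We need A² ∫|f|² dξ = 1, taking the integral from −∞ to ∞.
Carrying out the integral gives A² · √(π)·b^3/2.
Plugging in b = 5.82 yields A = 0.07566.

A ≈ 0.0757 nm^(-3/2)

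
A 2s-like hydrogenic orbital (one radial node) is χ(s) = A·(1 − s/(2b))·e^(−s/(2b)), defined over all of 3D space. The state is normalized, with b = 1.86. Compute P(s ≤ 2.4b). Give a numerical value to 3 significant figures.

P ≈ 0.0541

Integrate the radial probability density 4πs²|χ|² over s ≤ 2.4b.
The full normalization integral is A²·[8·π·b^3] = 1, fixing A².
Substituting u = s/b, A², 4π and the length scale all cancel in the ratio: P = ∫_{0}^{2.4} u^2·(1 - u/2)^2·e^(-u) du / ∫_{0}^{∞} u^2·(1 - u/2)^2·e^(-u) du.
An antiderivative of u^2·(1 - u/2)^2·e^(-u) is -(u^4/4 + u^2 + 2·u + 2)·e^(-u); evaluating from 0 to 2.4 gives ≈ 0.10813, while the full integral is 2.
The region integral divided by the full integral gives P = 0.05407.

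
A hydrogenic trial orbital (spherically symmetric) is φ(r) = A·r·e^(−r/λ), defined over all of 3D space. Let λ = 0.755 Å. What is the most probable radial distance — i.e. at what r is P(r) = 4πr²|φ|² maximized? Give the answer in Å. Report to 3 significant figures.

The maximum of P(r) = 4πr²|φ|² occurs where its derivative vanishes.
Solving yields r = 2·λ.
With λ = 0.755, the most probable radial distance is 1.510 Å.

r ≈ 1.51 Å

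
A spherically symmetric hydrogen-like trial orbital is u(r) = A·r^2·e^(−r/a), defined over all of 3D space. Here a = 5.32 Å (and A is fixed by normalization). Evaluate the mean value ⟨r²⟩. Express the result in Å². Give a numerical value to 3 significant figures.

⟨r^2⟩ ≈ 396 Å^2

⟨r²⟩ = ∫ r^2 |u|² 4πr² dr over the full domain.
With ∫₀^∞ r^8 e^(−αr) dr = 8!/α^9, the ratio of the moment integral to the normalization integral gives ⟨r²⟩ = 14·a^2.
Putting a = 5.32 gives 396.2.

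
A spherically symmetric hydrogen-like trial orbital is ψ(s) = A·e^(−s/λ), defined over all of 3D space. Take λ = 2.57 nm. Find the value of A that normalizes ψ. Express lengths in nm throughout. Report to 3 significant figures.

Require ∫ |ψ|² 4πs² ds = 1 over the whole domain.
Carrying out the integral gives A² · π·λ^3.
So A² = (π·λ^3)^(−1).
Substituting λ = 2.57 gives A² = 0.01875, so A = 0.1369.

A ≈ 0.137 nm^(-3/2)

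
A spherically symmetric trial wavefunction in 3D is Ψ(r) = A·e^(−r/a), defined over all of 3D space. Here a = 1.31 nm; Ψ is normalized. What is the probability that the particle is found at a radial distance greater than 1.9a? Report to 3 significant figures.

P ≈ 0.269

Integrate the radial probability density 4πr²|Ψ|² over r > 1.9a.
A² is fixed by ∫₀^∞ 4πr²|Ψ|² dr = 1, i.e. A² = (π·a^3)^(−1).
In terms of u = r/a (A², 4π and the length scale all cancel between numerator and denominator), P = [∫_{1.9}^{∞} u^2·e^(-2·u) du] / [∫_{0}^{∞} u^2·e^(-2·u) du].
An antiderivative of u^2·e^(-2·u) is -(2·u^2 + 2·u + 1)·e^(-2·u)/4; evaluating from 1.9 to ∞ gives 601·e^(-19/5)/200, while the full integral is 1/4.
Taking the ratio yields P = 0.2689.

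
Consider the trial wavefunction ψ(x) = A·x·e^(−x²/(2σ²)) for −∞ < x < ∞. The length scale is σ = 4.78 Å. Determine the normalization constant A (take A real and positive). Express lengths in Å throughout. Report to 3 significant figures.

Require ∫ |ψ|² dx = 1 over the whole domain.
The integral (without the A² prefactor) comes out to √(π)·σ^3/2.
Setting this equal to 1 gives A² = 1/(√(π)·σ^3/2).
With σ = 4.78: A² = 0.01033 and A = 0.1016.

A ≈ 0.102 Å^(-3/2)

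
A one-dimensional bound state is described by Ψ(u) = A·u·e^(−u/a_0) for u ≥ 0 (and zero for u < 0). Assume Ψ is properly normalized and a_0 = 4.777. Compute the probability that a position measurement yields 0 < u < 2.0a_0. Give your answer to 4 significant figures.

The probability is P = ∫ |Ψ|² du over [0, 2.0a_0].
With A² fixed by ∫|Ψ|² = 1, i.e. A² = (a_0^3/4)^(−1), substitute and integrate.
Substituting t = u/a_0, A² and the length scale cancel in the ratio: P = ∫_{0}^{2.0} t^2·e^(-2·t) dt / ∫_{0}^{∞} t^2·e^(-2·t) dt.
Using ∫ t^2·e^(-2·t) dt = -(2·t^2 + 2·t + 1)·e^(-2·t)/4, the numerator is 1/4 - 13·e^(-4)/4 and the denominator is 1/4.
This works out to P = 0.76190.

P ≈ 0.7619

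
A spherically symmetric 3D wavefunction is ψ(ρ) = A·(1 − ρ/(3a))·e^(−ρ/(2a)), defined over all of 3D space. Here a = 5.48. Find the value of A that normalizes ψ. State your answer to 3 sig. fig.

Normalization requires ∫|ψ|² 4πρ² dρ = 1, integrated from 0 to ∞.
The angular integral contributes 4π, leaving ∫₀^∞ ρ²|ψ|² dρ.
∫|ψ|² 4πρ² dρ = A²·(8·π·a^3/3).
Setting this equal to 1 gives A² = 1/(8·π·a^3/3).
With a = 5.48: A² = 0.0007253 and A = 0.02693.

A ≈ 0.0269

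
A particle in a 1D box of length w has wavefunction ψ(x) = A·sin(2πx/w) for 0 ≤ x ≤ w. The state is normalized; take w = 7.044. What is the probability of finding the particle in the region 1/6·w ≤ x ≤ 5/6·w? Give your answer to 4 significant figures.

P = ∫_{1/6·w}^{5/6·w} |ψ(x)|² dx.
Since A² = 1/(w/2), this is the region integral divided by the full normalization integral.
Substituting u = x/w, A² and the length scale cancel in the ratio: P = ∫_{1/6}^{5/6} sin(2·π·u)^2 du / ∫_{0}^{1} sin(2·π·u)^2 du.
Using ∫ sin(2·π·u)^2 du = u/2 - sin(4·π·u)/(8·π), the numerator is √(3)/(8·π) + 1/3 and the denominator is 1/2.
The result is P = √(3)/(4·π) + 2/3.

P ≈ 0.8045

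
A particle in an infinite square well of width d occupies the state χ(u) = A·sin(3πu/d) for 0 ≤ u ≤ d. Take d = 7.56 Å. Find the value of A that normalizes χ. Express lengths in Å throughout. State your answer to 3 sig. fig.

Normalization requires ∫|χ|² du = 1, integrated from 0 to d.
The integral (without the A² prefactor) comes out to d/2.
So A² = (d/2)^(−1).
Substituting d = 7.56 gives A² = 0.2646, so A = 0.5143.

A ≈ 0.514 Å^(-1/2)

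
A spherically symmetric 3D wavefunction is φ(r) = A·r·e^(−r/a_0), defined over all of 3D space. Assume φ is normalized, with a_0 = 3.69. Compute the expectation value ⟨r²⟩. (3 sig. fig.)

⟨r²⟩ = ∫ r^2 |φ|² 4πr² dr over the full domain.
Using ∫₀^∞ rⁿ e^(−αr) dr = n!/αⁿ⁺¹, since the A² factors cancel between numerator and denominator, ⟨r²⟩ = 15·a_0^2/2.
With a_0 = 3.69, ⟨r^2⟩ = 102.1.

⟨r^2⟩ ≈ 102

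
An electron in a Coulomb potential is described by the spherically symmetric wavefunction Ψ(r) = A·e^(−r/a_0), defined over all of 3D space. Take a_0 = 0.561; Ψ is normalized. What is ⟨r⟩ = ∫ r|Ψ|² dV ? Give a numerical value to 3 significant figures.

⟨r⟩ = ∫ r |Ψ|² 4πr² dr over the full domain.
Using ∫₀^∞ rⁿ e^(−αr) dr = n!/αⁿ⁺¹, evaluating both integrals, ⟨r⟩ = 3·a_0/2.
Putting a_0 = 0.561 gives 0.8415.

⟨r⟩ ≈ 0.842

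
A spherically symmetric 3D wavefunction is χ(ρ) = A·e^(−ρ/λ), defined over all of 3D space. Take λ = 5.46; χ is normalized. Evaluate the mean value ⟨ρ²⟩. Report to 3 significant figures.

⟨ρ²⟩ = ∫ ρ^2 |χ|² 4πρ² dρ over the full domain.
Evaluating both integrals, ⟨ρ²⟩ = 3·λ^2.
Putting λ = 5.46 gives 89.43.

⟨ρ^2⟩ ≈ 89.4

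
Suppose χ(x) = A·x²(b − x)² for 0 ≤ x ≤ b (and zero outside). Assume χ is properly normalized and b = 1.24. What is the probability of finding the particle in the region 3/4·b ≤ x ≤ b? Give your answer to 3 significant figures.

P ≈ 0.0489

P = ∫_{3/4·b}^{b} |χ(x)|² dx.
Since A² = 1/(b^9/630), this is the region integral divided by the full normalization integral.
Let u = x/b; then A² and the length scale cancel, so P = ∫_{3/4}^{1} u^4·(1 - u)^4 du ÷ ∫_{0}^{1} u^4·(1 - u)^4 du.
An antiderivative of u^4·(1 - u)^4 is u^5·(70·u^4 - 315·u^3 + 540·u^2 - 420·u + 126)/630; evaluating from 3/4 to 1 gives ≈ 0.000077662, while the full integral is 1/630.
Evaluating gives P = 0.04893.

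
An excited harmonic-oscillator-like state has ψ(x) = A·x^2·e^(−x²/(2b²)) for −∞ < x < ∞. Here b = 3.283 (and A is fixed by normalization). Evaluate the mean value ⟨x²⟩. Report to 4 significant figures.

⟨x²⟩ = ∫ x^2 |ψ|² dx over the full domain.
With ∫_{−∞}^{∞} x^(2m) e^(−αx²) dx = (2m−1)!!·√π / (2^m α^(m+1/2)), evaluating both integrals, ⟨x²⟩ = 5·b^2/2.
Putting b = 3.283 gives 26.945.

⟨x^2⟩ ≈ 26.95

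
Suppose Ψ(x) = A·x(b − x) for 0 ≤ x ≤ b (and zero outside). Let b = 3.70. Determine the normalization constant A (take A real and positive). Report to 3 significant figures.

Normalization requires ∫|Ψ|² dx = 1, integrated from 0 to b.
Expanding the polynomial and integrating term by term, ∫|Ψ|² dx = A²·(b^5/30).
Hence A² = 1/[b^5/30].
Plugging in b = 3.70 yields A = 0.2080.

A ≈ 0.208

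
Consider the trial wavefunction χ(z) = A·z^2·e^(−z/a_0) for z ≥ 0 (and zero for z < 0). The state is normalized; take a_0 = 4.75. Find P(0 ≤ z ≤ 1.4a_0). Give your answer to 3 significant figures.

P ≈ 0.152

|χ|² is the probability density, so P = ∫_{0}^{1.4a_0} |χ|² dz.
With A² fixed by ∫|χ|² = 1, i.e. A² = (3·a_0^5/4)^(−1), substitute and integrate.
In terms of u = z/a_0 (A² and the length scale cancel between numerator and denominator), P = [∫_{0}^{1.4} u^4·e^(-2·u) du] / [∫_{0}^{∞} u^4·e^(-2·u) du].
An antiderivative of u^4·e^(-2·u) is -(u^4/2 + u^3 + 3·u^2/2 + 3·u/2 + 3/4)·e^(-2·u); evaluating from 0 to 1.4 gives ≈ 0.11424, while the full integral is 3/4.
Evaluating gives P = 0.1523.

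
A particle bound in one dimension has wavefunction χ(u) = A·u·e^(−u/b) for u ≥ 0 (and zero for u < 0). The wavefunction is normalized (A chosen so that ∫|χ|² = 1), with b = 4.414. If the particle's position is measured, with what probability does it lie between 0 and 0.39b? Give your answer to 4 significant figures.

P ≈ 0.04459

|χ|² is the probability density, so P = ∫_{0}^{0.39b} |χ|² du.
With A² fixed by ∫|χ|² = 1, i.e. A² = (b^3/4)^(−1), substitute and integrate.
Substituting t = u/b, A² and the length scale cancel in the ratio: P = ∫_{0}^{0.39} t^2·e^(-2·t) dt / ∫_{0}^{∞} t^2·e^(-2·t) dt.
Using ∫ t^2·e^(-2·t) dt = -(2·t^2 + 2·t + 1)·e^(-2·t)/4, the numerator is ≈ 0.0111475 and the denominator is 1/4.
Evaluating gives P = 0.044590.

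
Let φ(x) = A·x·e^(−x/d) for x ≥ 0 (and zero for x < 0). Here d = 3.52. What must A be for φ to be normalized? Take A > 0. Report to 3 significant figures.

A ≈ 0.303

Require ∫ |φ|² dx = 1 over the whole domain.
Carrying out the integral gives A² · d^3/4.
Substituting d = 3.52 gives A² = 0.09171, so A = 0.3028.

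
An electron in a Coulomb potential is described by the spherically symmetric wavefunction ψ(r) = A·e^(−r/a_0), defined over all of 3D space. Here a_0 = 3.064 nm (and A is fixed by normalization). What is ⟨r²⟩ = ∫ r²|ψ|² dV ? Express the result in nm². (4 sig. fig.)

⟨r^2⟩ ≈ 28.16 nm^2

⟨r²⟩ = ∫ r^2 |ψ|² 4πr² dr over the full domain.
Since the A² factors cancel between numerator and denominator, ⟨r²⟩ = 3·a_0^2.
With a_0 = 3.064, ⟨r^2⟩ = 28.164.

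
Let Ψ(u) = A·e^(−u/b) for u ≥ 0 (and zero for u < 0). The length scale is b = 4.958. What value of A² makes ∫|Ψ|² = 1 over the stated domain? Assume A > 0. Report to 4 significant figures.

A^2 ≈ 0.4034

We need A² ∫|f|² du = 1, taking the integral from 0 to ∞.
Recall ∫₀^∞ u^m e^(−u/β) du = m!·β^(m+1), ∫|Ψ|² du = A²·(b/2).
Setting this equal to 1 gives A² = 1/(b/2).
Plugging in b = 4.958 yields A = 0.63513.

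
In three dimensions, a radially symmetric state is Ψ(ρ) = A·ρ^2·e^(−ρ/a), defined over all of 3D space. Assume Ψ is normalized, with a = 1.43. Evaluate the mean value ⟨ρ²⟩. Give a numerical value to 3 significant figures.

The expectation value is the |Ψ|²-weighted average of ρ^2: ∫ ρ^2|Ψ|² 4πρ² dρ.
Evaluating both integrals, ⟨ρ²⟩ = 14·a^2.
Putting a = 1.43 gives 28.63.

⟨ρ^2⟩ ≈ 28.6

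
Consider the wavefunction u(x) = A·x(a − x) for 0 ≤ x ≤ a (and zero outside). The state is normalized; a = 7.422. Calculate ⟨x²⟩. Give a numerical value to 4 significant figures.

The expectation value is the |u|²-weighted average of x^2: ∫ x^2|u|² dx.
Expanding the polynomial and integrating term by term, the ratio of the moment integral to the normalization integral gives ⟨x²⟩ = 2·a^2/7.
With a = 7.422, ⟨x^2⟩ = 15.739.

⟨x^2⟩ ≈ 15.74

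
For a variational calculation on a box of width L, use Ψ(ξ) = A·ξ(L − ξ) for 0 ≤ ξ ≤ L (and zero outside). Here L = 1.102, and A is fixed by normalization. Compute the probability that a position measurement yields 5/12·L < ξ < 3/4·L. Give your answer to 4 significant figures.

P = ∫_{5/12·L}^{3/4·L} |Ψ(ξ)|² dξ.
The normalization integral ∫|Ψ|²dξ over the whole domain equals L^5/30·A², and A² cancels in the ratio.
Let u = ξ/L; then A² and the length scale cancel, so P = ∫_{5/12}^{3/4} u^2·(1 - u)^2 du ÷ ∫_{0}^{1} u^2·(1 - u)^2 du.
An antiderivative of u^2·(1 - u)^2 is u^3·(6·u^2 - 15·u + 10)/30; evaluating from 5/12 to 3/4 gives ≈ 0.0183288, while the full integral is 1/30.
The result is P = 0.54986.

P ≈ 0.5499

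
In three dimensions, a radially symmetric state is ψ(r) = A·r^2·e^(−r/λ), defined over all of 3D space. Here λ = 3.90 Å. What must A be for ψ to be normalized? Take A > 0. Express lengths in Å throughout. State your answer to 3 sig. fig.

A ≈ 0.00102 Å^(-7/2)

Normalization requires ∫|ψ|² 4πr² dr = 1, integrated from 0 to ∞.
The angular integral contributes 4π, leaving ∫₀^∞ r²|ψ|² dr.
The integral (without the A² prefactor) comes out to 45·π·λ^7/2.
Hence A² = 1/[45·π·λ^7/2].
Substituting λ = 3.90 gives A² = 0.000001031, so A = 0.001015.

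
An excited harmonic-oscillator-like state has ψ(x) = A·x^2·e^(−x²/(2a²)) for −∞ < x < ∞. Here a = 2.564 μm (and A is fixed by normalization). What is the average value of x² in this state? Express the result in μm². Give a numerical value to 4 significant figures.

⟨x²⟩ = ∫ x^2 |ψ|² dx over the full domain.
With ∫_{−∞}^{∞} x^(2m) e^(−αx²) dx = (2m−1)!!·√π / (2^m α^(m+1/2)), evaluating both integrals, ⟨x²⟩ = 5·a^2/2.
With a = 2.564, ⟨x^2⟩ = 16.435.

⟨x^2⟩ ≈ 16.44 μm^2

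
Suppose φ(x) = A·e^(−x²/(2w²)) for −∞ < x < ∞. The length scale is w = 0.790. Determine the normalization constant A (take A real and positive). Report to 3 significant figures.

Require ∫ |φ|² dx = 1 over the whole domain.
With ∫_{−∞}^{∞} x^(2m) e^(−αx²) dx = (2m−1)!!·√π / (2^m α^(m+1/2)), with φ = A·e^(−x²/(2w²)), the integral evaluates to A²·[√(π)·w].
Setting this equal to 1 gives A² = 1/(√(π)·w).
Substituting w = 0.790 gives A² = 0.7142, so A = 0.8451.

A ≈ 0.845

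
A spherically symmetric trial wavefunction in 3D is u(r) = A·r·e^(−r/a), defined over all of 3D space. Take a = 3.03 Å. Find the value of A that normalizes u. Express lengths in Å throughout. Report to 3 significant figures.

A ≈ 0.0204 Å^(-5/2)

Require ∫ |u|² 4πr² dr = 1 over the whole domain.
The angular integral contributes 4π, leaving ∫₀^∞ r²|u|² dr.
With ∫₀^∞ r^4 e^(−αr) dr = 4!/α^5, with u = A·r·e^(−r/a), the integral evaluates to A²·[3·π·a^5].
Hence A² = 1/[3·π·a^5].
With a = 3.03: A² = 0.0004154 and A = 0.02038.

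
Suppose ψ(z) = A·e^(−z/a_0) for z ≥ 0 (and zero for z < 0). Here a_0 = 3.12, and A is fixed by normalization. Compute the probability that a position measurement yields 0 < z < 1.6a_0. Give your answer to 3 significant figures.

P ≈ 0.959

The probability is P = ∫ |ψ|² dz over [0, 1.6a_0].
Since A² = 1/(a_0/2), this is the region integral divided by the full normalization integral.
In terms of u = z/a_0 (A² and the length scale cancel between numerator and denominator), P = [∫_{0}^{1.6} e^(-2·u) du] / [∫_{0}^{∞} e^(-2·u) du].
Using ∫ e^(-2·u) du = -e^(-2·u)/2, the numerator is 1/2 - e^(-16/5)/2 and the denominator is 1/2.
The result is P = 0.9592.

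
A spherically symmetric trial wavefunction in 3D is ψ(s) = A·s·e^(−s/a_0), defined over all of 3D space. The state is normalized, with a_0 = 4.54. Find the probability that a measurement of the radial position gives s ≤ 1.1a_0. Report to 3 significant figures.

P ≈ 0.0725

With dV = 4πs²ds, the probability is ∫|ψ|² dV over s ≤ 1.1a_0.
Normalization gives A² = 1/(3·π·a_0^5).
Let u = s/a_0; then A², 4π and the length scale all cancel, so P = ∫_{0}^{1.1} u^4·e^(-2·u) du ÷ ∫_{0}^{∞} u^4·e^(-2·u) du.
An antiderivative of u^4·e^(-2·u) is -(u^4/2 + u^3 + 3·u^2/2 + 3·u/2 + 3/4)·e^(-2·u); evaluating from 0 to 1.1 gives ≈ 0.054372, while the full integral is 3/4.
Taking the ratio yields P = 0.07250.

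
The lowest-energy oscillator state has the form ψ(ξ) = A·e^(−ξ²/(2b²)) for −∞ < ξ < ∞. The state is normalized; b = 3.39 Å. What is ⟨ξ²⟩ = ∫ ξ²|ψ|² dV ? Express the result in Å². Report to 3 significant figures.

The expectation value is the |ψ|²-weighted average of ξ^2: ∫ ξ^2|ψ|² dξ.
Differentiating ∫e^(−αξ²) dξ = √(π/α) under α to get the higher moments, evaluating both integrals, ⟨ξ²⟩ = b^2/2.
Putting b = 3.39 gives 5.746.

⟨ξ^2⟩ ≈ 5.75 Å^2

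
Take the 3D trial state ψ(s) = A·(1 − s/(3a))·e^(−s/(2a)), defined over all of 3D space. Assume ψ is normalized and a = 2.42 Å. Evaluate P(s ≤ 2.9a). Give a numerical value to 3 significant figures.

P ≈ 0.353

P = ∫ |ψ|² 4πs² ds over s ≤ 2.9a.
The full normalization integral is A²·[8·π·a^3/3] = 1, fixing A².
Substituting u = s/a, A², 4π and the length scale all cancel in the ratio: P = ∫_{0}^{2.9} u^2·(1 - u/3)^2·e^(-u) du / ∫_{0}^{∞} u^2·(1 - u/3)^2·e^(-u) du.
An antiderivative of u^2·(1 - u/3)^2·e^(-u) is (-u^4 + 2·u^3 - 3·u^2 - 6·u - 6)·e^(-u)/9; evaluating from 0 to 2.9 gives ≈ 0.23516, while the full integral is 2/3.
This evaluates to P = 0.3527.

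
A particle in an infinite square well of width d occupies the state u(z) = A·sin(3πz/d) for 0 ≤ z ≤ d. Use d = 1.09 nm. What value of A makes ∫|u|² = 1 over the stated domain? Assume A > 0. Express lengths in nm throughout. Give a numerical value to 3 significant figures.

Normalization requires ∫|u|² dz = 1, integrated from 0 to d.
With u = A·sin(3πz/d), the integral evaluates to A²·[d/2].
Substituting d = 1.09 gives A² = 1.835, so A = 1.355.

A ≈ 1.35 nm^(-1/2)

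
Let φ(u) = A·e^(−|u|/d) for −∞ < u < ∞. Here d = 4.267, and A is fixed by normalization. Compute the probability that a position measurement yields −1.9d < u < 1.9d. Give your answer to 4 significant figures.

The probability is P = ∫ |φ|² du over [−1.9d, 1.9d].
Since A² = 1/(d), this is the region integral divided by the full normalization integral.
By symmetry take twice the u ≥ 0 contribution in numerator and denominator; the 2's cancel. Substituting t = u/d, A² and the length scale cancel in the ratio: P = ∫_{0}^{1.9} e^(-2·t) dt / ∫_{0}^{∞} e^(-2·t) dt.
With ∫ e^(-2·t) dt = -e^(-2·t)/2 + C, the region integral is 1/2 - e^(-19/5)/2 and the full one is 1/2.
The result is P = 0.97763.

P ≈ 0.9776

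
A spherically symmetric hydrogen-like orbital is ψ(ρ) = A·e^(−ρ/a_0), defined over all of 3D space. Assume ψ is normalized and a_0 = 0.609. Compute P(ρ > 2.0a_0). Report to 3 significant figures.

Integrate the radial probability density 4πρ²|ψ|² over ρ > 2.0a_0.
A² is fixed by ∫₀^∞ 4πρ²|ψ|² dρ = 1, i.e. A² = (π·a_0^3)^(−1).
Let u = ρ/a_0; then A², 4π and the length scale all cancel, so P = ∫_{2.0}^{∞} u^2·e^(-2·u) du ÷ ∫_{0}^{∞} u^2·e^(-2·u) du.
With ∫ u^2·e^(-2·u) du = -(2·u^2 + 2·u + 1)·e^(-2·u)/4 + C, the region integral is 13·e^(-4)/4 and the full one is 1/4.
Taking the ratio yields P = 0.2381.

P ≈ 0.238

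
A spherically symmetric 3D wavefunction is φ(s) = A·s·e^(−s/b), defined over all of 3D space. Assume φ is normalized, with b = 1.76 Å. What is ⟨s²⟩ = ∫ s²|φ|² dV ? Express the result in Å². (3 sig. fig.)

⟨s^2⟩ ≈ 23.2 Å^2

By definition ⟨s²⟩ = ∫ s^2 |φ(s)|² 4πs² ds.
Using ∫₀^∞ sⁿ e^(−αs) ds = n!/αⁿ⁺¹, evaluating both integrals, ⟨s²⟩ = 15·b^2/2.
Putting b = 1.76 gives 23.23.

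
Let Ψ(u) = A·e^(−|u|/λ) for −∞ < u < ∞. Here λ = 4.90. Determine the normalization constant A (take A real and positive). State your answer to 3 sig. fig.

A ≈ 0.452

Require ∫ |Ψ|² du = 1 over the whole domain.
With ∫₀^∞ u^0 e^(−αu) du = 0!/α^1, the integral (without the A² prefactor) comes out to λ.
Plugging in λ = 4.90 yields A = 0.4518.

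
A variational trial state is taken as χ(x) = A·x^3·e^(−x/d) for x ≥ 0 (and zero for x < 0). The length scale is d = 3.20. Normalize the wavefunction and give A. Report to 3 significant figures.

A ≈ 0.00719

The normalization condition is ∫|χ|² dx = 1 from 0 to ∞.
With ∫₀^∞ x^6 e^(−αx) dx = 6!/α^7, the integral (without the A² prefactor) comes out to 45·d^7/8.
Substituting d = 3.20 gives A² = 0.00005174, so A = 0.007193.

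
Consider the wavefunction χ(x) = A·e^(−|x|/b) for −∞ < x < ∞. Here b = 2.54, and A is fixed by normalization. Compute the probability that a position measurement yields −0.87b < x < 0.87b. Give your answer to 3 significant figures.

P ≈ 0.824

P = ∫_{−0.87b}^{0.87b} |χ(x)|² dx.
The normalization integral ∫|χ|²dx over the whole domain equals b·A², and A² cancels in the ratio.
By symmetry take twice the x ≥ 0 contribution in numerator and denominator; the 2's cancel. Substituting u = x/b, A² and the length scale cancel in the ratio: P = ∫_{0}^{0.87} e^(-2·u) du / ∫_{0}^{∞} e^(-2·u) du.
With ∫ e^(-2·u) du = -e^(-2·u)/2 + C, the region integral is 1/2 - e^(-87/50)/2 and the full one is 1/2.
Evaluating gives P = 0.8245.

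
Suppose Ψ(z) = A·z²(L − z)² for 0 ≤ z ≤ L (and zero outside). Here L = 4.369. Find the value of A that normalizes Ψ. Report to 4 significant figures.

Normalization requires ∫|Ψ|² dz = 1, integrated from 0 to L.
The integral (without the A² prefactor) comes out to L^9/630.
Hence A² = 1/[L^9/630].
Substituting L = 4.369 gives A² = 0.0010862, so A = 0.032957.

A ≈ 0.03296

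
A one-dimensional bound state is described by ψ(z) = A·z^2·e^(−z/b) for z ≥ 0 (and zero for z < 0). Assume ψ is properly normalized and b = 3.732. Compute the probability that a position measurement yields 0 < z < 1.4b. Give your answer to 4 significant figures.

The probability is P = ∫ |ψ|² dz over [0, 1.4b].
The normalization integral ∫|ψ|²dz over the whole domain equals 3·b^5/4·A², and A² cancels in the ratio.
Substituting u = z/b, A² and the length scale cancel in the ratio: P = ∫_{0}^{1.4} u^4·e^(-2·u) du / ∫_{0}^{∞} u^4·e^(-2·u) du.
An antiderivative of u^4·e^(-2·u) is -(u^4/2 + u^3 + 3·u^2/2 + 3·u/2 + 3/4)·e^(-2·u); evaluating from 0 to 1.4 gives ≈ 0.114243, while the full integral is 3/4.
Taking the ratio, P = 0.15232.

P ≈ 0.1523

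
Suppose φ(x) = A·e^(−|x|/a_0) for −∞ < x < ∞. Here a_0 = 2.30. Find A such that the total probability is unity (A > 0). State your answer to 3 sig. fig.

Require ∫ |φ|² dx = 1 over the whole domain.
Using ∫₀^∞ xⁿ e^(−αx) dx = n!/αⁿ⁺¹, ∫|φ|² dx = A²·(a_0).
Setting this equal to 1 gives A² = 1/(a_0).
Substituting a_0 = 2.30 gives A² = 0.4348, so A = 0.6594.

A ≈ 0.659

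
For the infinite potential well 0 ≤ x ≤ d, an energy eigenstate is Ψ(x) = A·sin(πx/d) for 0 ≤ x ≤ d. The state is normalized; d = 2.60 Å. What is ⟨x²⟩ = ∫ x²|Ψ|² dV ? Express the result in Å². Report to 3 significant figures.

⟨x^2⟩ ≈ 1.91 Å^2

⟨x²⟩ = ∫ x^2 |Ψ|² dx over the full domain.
Evaluating both integrals, ⟨x²⟩ = -d^2/(2·π^2) + d^2/3.
Putting d = 2.60 gives 1.911.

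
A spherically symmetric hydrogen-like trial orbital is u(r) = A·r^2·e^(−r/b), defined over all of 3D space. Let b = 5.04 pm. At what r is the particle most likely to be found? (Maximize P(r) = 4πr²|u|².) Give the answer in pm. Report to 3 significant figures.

Differentiate P(r) = 4πr²|u|² with respect to r and set to zero.
This gives r = 3·b.
With b = 5.04, the most probable radial distance is 15.12 pm.

r ≈ 15.1 pm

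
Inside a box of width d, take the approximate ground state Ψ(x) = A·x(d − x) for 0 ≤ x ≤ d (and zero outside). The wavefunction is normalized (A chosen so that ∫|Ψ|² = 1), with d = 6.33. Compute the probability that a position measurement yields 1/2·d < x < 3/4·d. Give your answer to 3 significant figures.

The probability is P = ∫ |Ψ|² dx over [1/2·d, 3/4·d].
Since A² = 1/(d^5/30), this is the region integral divided by the full normalization integral.
In terms of u = x/d (A² and the length scale cancel between numerator and denominator), P = [∫_{1/2}^{3/4} u^2·(1 - u)^2 du] / [∫_{0}^{1} u^2·(1 - u)^2 du].
An antiderivative of u^2·(1 - u)^2 is u^3·(6·u^2 - 15·u + 10)/30; evaluating from 1/2 to 3/4 gives ≈ 0.013216, while the full integral is 1/30.
The result is P = 203/512.

P ≈ 0.396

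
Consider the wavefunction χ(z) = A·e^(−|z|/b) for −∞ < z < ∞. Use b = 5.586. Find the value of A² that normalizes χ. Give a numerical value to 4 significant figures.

A^2 ≈ 0.1790

Require ∫ |χ|² dz = 1 over the whole domain.
With ∫₀^∞ z^0 e^(−αz) dz = 0!/α^1, the integral (without the A² prefactor) comes out to b.
With b = 5.586: A² = 0.17902 and A = 0.42311.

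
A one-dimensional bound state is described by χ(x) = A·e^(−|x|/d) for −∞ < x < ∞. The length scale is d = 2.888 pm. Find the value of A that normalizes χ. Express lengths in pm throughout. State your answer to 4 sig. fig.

Normalization requires ∫|χ|² dx = 1, integrated from −∞ to ∞.
With ∫₀^∞ x^0 e^(−αx) dx = 0!/α^1, carrying out the integral gives A² · d.
With d = 2.888: A² = 0.34626 and A = 0.58844.

A ≈ 0.5884 pm^(-1/2)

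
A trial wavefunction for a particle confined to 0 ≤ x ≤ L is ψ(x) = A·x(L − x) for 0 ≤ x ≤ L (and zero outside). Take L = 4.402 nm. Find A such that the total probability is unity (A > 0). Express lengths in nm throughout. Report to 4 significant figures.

Require ∫ |ψ|² dx = 1 over the whole domain.
∫|ψ|² dx = A²·(L^5/30).
Substituting L = 4.402 gives A² = 0.018150, so A = 0.13472.

A ≈ 0.1347 nm^(-5/2)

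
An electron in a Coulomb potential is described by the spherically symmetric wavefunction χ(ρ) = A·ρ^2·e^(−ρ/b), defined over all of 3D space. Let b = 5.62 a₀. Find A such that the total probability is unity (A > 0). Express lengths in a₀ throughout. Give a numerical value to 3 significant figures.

Require ∫ |χ|² 4πρ² dρ = 1 over the whole domain.
The angular integral contributes 4π, leaving ∫₀^∞ ρ²|χ|² dρ.
Carrying out the integral gives A² · 45·π·b^7/2.
Setting this equal to 1 gives A² = 1/(45·π·b^7/2).
Plugging in b = 5.62 yields A = 0.0002827.

A ≈ 0.000283 a₀^(-7/2)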